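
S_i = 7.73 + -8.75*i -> [7.73, -1.02, -9.77, -18.52, -27.27]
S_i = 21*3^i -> [21, 63, 189, 567, 1701]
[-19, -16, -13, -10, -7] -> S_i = -19 + 3*i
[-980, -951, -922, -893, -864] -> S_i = -980 + 29*i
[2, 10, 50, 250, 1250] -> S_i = 2*5^i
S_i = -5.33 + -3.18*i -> [-5.33, -8.51, -11.69, -14.87, -18.05]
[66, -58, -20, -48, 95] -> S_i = Random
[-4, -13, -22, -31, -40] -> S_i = -4 + -9*i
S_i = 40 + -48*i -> [40, -8, -56, -104, -152]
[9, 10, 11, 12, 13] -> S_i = 9 + 1*i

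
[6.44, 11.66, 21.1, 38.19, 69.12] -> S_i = 6.44*1.81^i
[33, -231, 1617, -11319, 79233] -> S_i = 33*-7^i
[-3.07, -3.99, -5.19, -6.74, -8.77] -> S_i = -3.07*1.30^i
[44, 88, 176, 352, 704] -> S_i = 44*2^i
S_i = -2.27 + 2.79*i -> [-2.27, 0.52, 3.31, 6.1, 8.89]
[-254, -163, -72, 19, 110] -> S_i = -254 + 91*i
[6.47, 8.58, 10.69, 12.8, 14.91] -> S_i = 6.47 + 2.11*i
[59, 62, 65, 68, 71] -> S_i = 59 + 3*i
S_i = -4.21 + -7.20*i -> [-4.21, -11.41, -18.61, -25.81, -33.01]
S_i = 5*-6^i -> [5, -30, 180, -1080, 6480]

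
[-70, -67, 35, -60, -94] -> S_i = Random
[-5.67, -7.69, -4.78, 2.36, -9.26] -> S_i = Random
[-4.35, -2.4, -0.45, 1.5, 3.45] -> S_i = -4.35 + 1.95*i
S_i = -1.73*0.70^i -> [-1.73, -1.21, -0.85, -0.59, -0.42]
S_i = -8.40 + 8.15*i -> [-8.4, -0.25, 7.9, 16.05, 24.2]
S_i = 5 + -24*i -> [5, -19, -43, -67, -91]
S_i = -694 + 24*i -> [-694, -670, -646, -622, -598]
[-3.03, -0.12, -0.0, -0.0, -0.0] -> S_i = -3.03*0.04^i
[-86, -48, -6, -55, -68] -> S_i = Random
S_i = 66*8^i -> [66, 528, 4224, 33792, 270336]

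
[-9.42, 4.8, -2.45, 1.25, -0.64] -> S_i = -9.42*(-0.51)^i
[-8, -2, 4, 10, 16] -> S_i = -8 + 6*i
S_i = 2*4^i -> [2, 8, 32, 128, 512]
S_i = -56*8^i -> [-56, -448, -3584, -28672, -229376]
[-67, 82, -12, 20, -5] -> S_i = Random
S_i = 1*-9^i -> [1, -9, 81, -729, 6561]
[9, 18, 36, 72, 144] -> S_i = 9*2^i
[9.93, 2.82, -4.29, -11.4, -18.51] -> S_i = 9.93 + -7.11*i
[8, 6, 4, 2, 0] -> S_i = 8 + -2*i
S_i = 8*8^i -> [8, 64, 512, 4096, 32768]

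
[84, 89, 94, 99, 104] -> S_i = 84 + 5*i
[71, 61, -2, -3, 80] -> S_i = Random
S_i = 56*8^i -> [56, 448, 3584, 28672, 229376]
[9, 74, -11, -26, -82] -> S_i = Random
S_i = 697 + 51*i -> [697, 748, 799, 850, 901]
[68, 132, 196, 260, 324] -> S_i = 68 + 64*i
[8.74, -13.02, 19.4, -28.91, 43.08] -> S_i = 8.74*(-1.49)^i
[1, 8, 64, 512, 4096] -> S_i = 1*8^i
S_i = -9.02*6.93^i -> [-9.02, -62.51, -433.18, -3001.97, -20803.65]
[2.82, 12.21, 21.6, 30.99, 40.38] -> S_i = 2.82 + 9.39*i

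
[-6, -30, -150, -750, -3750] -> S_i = -6*5^i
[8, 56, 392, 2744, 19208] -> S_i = 8*7^i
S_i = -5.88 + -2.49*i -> [-5.88, -8.37, -10.86, -13.35, -15.84]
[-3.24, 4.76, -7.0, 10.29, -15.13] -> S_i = -3.24*(-1.47)^i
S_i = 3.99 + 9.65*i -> [3.99, 13.64, 23.29, 32.94, 42.59]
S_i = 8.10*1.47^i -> [8.1, 11.91, 17.5, 25.73, 37.82]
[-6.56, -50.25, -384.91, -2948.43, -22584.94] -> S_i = -6.56*7.66^i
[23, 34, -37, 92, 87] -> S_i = Random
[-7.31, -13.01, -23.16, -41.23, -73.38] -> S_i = -7.31*1.78^i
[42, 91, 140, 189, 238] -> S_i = 42 + 49*i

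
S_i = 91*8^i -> [91, 728, 5824, 46592, 372736]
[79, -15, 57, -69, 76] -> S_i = Random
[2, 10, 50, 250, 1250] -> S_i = 2*5^i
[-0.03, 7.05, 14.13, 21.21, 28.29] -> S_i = -0.03 + 7.08*i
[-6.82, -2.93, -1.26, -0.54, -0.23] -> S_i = -6.82*0.43^i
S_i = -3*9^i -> [-3, -27, -243, -2187, -19683]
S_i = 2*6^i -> [2, 12, 72, 432, 2592]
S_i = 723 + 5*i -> [723, 728, 733, 738, 743]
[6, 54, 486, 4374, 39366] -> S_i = 6*9^i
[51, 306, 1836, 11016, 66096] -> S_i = 51*6^i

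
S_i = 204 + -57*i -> [204, 147, 90, 33, -24]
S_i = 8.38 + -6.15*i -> [8.38, 2.23, -3.92, -10.07, -16.22]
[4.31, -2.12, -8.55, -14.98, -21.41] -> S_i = 4.31 + -6.43*i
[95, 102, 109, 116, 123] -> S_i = 95 + 7*i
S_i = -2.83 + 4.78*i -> [-2.83, 1.95, 6.73, 11.51, 16.29]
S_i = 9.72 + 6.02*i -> [9.72, 15.74, 21.76, 27.78, 33.8]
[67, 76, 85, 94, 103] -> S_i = 67 + 9*i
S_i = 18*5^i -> [18, 90, 450, 2250, 11250]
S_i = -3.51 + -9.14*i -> [-3.51, -12.65, -21.79, -30.93, -40.07]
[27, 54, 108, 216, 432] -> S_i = 27*2^i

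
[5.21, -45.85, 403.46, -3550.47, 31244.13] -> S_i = 5.21*(-8.80)^i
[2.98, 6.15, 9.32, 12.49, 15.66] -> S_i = 2.98 + 3.17*i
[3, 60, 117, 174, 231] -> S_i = 3 + 57*i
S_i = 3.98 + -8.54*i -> [3.98, -4.56, -13.1, -21.64, -30.18]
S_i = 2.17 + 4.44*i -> [2.17, 6.61, 11.05, 15.49, 19.93]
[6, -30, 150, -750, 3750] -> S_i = 6*-5^i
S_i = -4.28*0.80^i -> [-4.28, -3.42, -2.74, -2.19, -1.75]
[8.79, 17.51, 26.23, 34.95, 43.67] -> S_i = 8.79 + 8.72*i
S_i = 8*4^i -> [8, 32, 128, 512, 2048]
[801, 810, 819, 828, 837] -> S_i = 801 + 9*i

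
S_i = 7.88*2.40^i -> [7.88, 18.91, 45.39, 108.93, 261.44]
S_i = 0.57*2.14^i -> [0.57, 1.22, 2.61, 5.59, 11.95]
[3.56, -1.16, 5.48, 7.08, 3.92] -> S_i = Random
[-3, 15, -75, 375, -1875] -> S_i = -3*-5^i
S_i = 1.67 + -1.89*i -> [1.67, -0.22, -2.11, -4.0, -5.89]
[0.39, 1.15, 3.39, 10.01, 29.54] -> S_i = 0.39*2.95^i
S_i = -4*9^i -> [-4, -36, -324, -2916, -26244]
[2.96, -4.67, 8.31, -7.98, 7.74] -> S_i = Random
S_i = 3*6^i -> [3, 18, 108, 648, 3888]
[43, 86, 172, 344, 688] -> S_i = 43*2^i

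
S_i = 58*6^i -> [58, 348, 2088, 12528, 75168]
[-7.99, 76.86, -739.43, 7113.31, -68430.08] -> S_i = -7.99*(-9.62)^i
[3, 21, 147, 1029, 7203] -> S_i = 3*7^i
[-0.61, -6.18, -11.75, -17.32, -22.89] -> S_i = -0.61 + -5.57*i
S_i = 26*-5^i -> [26, -130, 650, -3250, 16250]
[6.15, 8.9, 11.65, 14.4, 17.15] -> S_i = 6.15 + 2.75*i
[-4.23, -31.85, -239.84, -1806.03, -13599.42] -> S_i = -4.23*7.53^i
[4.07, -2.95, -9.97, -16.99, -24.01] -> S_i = 4.07 + -7.02*i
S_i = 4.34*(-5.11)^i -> [4.34, -22.18, 113.33, -579.1, 2959.19]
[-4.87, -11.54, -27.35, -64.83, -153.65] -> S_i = -4.87*2.37^i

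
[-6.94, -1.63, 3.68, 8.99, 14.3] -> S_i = -6.94 + 5.31*i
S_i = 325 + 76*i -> [325, 401, 477, 553, 629]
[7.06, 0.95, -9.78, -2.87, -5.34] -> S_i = Random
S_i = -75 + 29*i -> [-75, -46, -17, 12, 41]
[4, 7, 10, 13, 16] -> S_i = 4 + 3*i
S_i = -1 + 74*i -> [-1, 73, 147, 221, 295]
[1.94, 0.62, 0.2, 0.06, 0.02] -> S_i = 1.94*0.32^i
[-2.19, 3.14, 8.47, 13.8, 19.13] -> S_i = -2.19 + 5.33*i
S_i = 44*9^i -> [44, 396, 3564, 32076, 288684]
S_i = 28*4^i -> [28, 112, 448, 1792, 7168]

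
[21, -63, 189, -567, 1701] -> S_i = 21*-3^i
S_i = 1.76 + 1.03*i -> [1.76, 2.79, 3.82, 4.85, 5.88]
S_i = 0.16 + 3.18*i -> [0.16, 3.34, 6.52, 9.7, 12.88]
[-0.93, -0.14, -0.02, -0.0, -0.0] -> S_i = -0.93*0.15^i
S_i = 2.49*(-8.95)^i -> [2.49, -22.29, 199.46, -1785.12, 15976.86]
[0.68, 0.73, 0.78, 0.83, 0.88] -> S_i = 0.68 + 0.05*i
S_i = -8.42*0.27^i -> [-8.42, -2.27, -0.61, -0.17, -0.04]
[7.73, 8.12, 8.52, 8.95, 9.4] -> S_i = 7.73*1.05^i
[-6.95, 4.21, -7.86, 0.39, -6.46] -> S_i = Random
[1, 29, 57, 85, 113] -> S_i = 1 + 28*i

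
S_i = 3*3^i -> [3, 9, 27, 81, 243]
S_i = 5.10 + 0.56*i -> [5.1, 5.66, 6.22, 6.78, 7.34]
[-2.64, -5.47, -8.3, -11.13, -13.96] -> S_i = -2.64 + -2.83*i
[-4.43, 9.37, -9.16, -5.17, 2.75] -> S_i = Random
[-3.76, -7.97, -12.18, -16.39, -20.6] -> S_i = -3.76 + -4.21*i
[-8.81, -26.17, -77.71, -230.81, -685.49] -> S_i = -8.81*2.97^i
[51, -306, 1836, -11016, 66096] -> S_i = 51*-6^i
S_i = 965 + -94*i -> [965, 871, 777, 683, 589]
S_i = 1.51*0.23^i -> [1.51, 0.35, 0.08, 0.02, 0.0]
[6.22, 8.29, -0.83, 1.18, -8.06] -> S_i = Random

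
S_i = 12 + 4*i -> [12, 16, 20, 24, 28]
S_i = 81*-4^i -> [81, -324, 1296, -5184, 20736]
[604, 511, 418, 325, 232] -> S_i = 604 + -93*i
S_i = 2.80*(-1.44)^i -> [2.8, -4.03, 5.81, -8.36, 12.04]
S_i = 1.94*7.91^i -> [1.94, 15.35, 121.38, 960.13, 7594.65]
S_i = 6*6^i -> [6, 36, 216, 1296, 7776]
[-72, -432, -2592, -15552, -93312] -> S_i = -72*6^i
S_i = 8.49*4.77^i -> [8.49, 40.5, 193.17, 921.43, 4395.23]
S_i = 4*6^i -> [4, 24, 144, 864, 5184]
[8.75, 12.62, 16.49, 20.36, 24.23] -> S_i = 8.75 + 3.87*i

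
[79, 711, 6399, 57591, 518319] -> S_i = 79*9^i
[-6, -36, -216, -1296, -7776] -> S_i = -6*6^i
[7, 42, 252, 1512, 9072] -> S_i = 7*6^i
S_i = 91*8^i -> [91, 728, 5824, 46592, 372736]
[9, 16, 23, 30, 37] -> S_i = 9 + 7*i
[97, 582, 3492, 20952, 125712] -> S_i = 97*6^i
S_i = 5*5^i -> [5, 25, 125, 625, 3125]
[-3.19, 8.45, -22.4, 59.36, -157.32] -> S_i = -3.19*(-2.65)^i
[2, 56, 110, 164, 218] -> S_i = 2 + 54*i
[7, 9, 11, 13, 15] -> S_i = 7 + 2*i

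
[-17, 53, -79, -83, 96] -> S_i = Random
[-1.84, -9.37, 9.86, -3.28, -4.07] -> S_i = Random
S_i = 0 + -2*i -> [0, -2, -4, -6, -8]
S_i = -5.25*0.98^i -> [-5.25, -5.14, -5.04, -4.94, -4.84]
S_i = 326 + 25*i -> [326, 351, 376, 401, 426]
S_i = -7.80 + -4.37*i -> [-7.8, -12.17, -16.54, -20.91, -25.28]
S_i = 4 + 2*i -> [4, 6, 8, 10, 12]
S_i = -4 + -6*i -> [-4, -10, -16, -22, -28]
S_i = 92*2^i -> [92, 184, 368, 736, 1472]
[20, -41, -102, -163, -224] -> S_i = 20 + -61*i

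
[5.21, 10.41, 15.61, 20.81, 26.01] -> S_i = 5.21 + 5.20*i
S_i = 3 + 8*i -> [3, 11, 19, 27, 35]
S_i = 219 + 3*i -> [219, 222, 225, 228, 231]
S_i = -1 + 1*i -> [-1, 0, 1, 2, 3]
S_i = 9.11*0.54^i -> [9.11, 4.92, 2.66, 1.43, 0.77]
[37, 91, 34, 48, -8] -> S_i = Random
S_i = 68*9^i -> [68, 612, 5508, 49572, 446148]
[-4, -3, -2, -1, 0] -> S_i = -4 + 1*i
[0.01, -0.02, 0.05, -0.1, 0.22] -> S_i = 0.01*(-2.16)^i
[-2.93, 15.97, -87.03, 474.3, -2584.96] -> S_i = -2.93*(-5.45)^i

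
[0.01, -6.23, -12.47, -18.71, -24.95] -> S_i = 0.01 + -6.24*i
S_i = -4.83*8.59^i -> [-4.83, -41.49, -356.4, -3061.45, -26297.82]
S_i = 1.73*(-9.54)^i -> [1.73, -16.5, 157.45, -1502.07, 14329.78]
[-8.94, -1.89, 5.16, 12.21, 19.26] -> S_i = -8.94 + 7.05*i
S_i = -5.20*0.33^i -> [-5.2, -1.72, -0.57, -0.19, -0.06]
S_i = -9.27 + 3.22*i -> [-9.27, -6.05, -2.83, 0.39, 3.61]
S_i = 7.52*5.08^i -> [7.52, 38.2, 194.06, 985.85, 5008.1]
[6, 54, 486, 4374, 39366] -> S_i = 6*9^i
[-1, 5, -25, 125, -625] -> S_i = -1*-5^i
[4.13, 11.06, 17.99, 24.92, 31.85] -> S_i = 4.13 + 6.93*i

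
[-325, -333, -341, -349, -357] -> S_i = -325 + -8*i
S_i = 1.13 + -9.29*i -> [1.13, -8.16, -17.45, -26.74, -36.03]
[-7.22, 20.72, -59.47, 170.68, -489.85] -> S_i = -7.22*(-2.87)^i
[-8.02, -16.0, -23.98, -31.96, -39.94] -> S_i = -8.02 + -7.98*i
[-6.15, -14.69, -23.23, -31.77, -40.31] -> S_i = -6.15 + -8.54*i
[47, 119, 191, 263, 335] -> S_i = 47 + 72*i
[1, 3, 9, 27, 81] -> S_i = 1*3^i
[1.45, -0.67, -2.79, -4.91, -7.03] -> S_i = 1.45 + -2.12*i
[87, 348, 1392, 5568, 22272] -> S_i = 87*4^i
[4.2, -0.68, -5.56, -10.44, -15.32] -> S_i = 4.20 + -4.88*i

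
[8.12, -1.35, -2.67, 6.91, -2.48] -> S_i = Random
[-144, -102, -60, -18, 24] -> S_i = -144 + 42*i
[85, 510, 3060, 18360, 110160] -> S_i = 85*6^i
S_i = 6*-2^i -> [6, -12, 24, -48, 96]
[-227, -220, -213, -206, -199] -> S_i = -227 + 7*i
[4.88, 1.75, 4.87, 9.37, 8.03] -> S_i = Random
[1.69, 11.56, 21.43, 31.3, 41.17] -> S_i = 1.69 + 9.87*i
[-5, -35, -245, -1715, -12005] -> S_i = -5*7^i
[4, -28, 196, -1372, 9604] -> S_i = 4*-7^i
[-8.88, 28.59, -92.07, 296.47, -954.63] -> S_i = -8.88*(-3.22)^i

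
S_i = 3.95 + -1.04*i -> [3.95, 2.91, 1.87, 0.83, -0.21]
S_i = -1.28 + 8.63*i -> [-1.28, 7.35, 15.98, 24.61, 33.24]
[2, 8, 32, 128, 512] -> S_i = 2*4^i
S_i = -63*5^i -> [-63, -315, -1575, -7875, -39375]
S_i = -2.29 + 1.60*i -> [-2.29, -0.69, 0.91, 2.51, 4.11]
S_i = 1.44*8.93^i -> [1.44, 12.86, 114.83, 1025.46, 9157.32]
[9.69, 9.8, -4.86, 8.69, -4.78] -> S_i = Random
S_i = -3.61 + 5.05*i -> [-3.61, 1.44, 6.49, 11.54, 16.59]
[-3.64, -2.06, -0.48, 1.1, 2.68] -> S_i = -3.64 + 1.58*i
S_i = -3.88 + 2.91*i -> [-3.88, -0.97, 1.94, 4.85, 7.76]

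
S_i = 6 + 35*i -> [6, 41, 76, 111, 146]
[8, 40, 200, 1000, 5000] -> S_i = 8*5^i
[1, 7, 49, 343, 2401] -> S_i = 1*7^i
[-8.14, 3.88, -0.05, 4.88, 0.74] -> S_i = Random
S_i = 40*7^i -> [40, 280, 1960, 13720, 96040]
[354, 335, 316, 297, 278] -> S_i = 354 + -19*i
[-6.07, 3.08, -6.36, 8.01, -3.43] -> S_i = Random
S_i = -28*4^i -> [-28, -112, -448, -1792, -7168]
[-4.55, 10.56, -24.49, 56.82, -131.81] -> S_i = -4.55*(-2.32)^i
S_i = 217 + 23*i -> [217, 240, 263, 286, 309]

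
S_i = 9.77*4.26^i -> [9.77, 41.62, 177.3, 755.31, 3217.61]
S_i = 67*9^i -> [67, 603, 5427, 48843, 439587]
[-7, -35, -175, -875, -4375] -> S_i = -7*5^i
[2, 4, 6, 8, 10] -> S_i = 2 + 2*i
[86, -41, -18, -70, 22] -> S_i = Random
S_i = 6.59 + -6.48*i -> [6.59, 0.11, -6.37, -12.85, -19.33]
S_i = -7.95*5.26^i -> [-7.95, -41.82, -219.96, -1156.98, -6085.69]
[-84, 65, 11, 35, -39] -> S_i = Random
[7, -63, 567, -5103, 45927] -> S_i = 7*-9^i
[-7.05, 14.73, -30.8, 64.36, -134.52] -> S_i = -7.05*(-2.09)^i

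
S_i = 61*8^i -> [61, 488, 3904, 31232, 249856]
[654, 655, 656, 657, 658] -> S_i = 654 + 1*i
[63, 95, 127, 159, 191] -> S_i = 63 + 32*i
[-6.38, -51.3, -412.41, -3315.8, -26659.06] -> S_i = -6.38*8.04^i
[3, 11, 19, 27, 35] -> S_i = 3 + 8*i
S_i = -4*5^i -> [-4, -20, -100, -500, -2500]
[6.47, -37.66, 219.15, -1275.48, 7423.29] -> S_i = 6.47*(-5.82)^i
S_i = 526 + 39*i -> [526, 565, 604, 643, 682]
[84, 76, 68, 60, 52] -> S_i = 84 + -8*i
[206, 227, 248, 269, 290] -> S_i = 206 + 21*i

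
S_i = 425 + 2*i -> [425, 427, 429, 431, 433]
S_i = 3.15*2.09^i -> [3.15, 6.58, 13.76, 28.76, 60.1]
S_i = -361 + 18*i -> [-361, -343, -325, -307, -289]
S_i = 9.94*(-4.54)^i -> [9.94, -45.13, 204.88, -930.15, 4222.89]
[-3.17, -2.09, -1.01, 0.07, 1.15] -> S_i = -3.17 + 1.08*i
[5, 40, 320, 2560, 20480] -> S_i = 5*8^i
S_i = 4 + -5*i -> [4, -1, -6, -11, -16]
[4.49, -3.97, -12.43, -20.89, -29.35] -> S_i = 4.49 + -8.46*i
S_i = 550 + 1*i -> [550, 551, 552, 553, 554]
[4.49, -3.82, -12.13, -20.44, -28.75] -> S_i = 4.49 + -8.31*i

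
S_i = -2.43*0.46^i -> [-2.43, -1.12, -0.51, -0.24, -0.11]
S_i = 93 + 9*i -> [93, 102, 111, 120, 129]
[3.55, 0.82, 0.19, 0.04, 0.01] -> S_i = 3.55*0.23^i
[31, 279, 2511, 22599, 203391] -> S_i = 31*9^i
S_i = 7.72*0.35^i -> [7.72, 2.7, 0.95, 0.33, 0.12]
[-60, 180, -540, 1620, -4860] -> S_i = -60*-3^i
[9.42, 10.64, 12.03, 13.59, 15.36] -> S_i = 9.42*1.13^i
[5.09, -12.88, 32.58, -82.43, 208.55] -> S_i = 5.09*(-2.53)^i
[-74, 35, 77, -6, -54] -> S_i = Random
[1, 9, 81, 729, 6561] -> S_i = 1*9^i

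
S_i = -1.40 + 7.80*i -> [-1.4, 6.4, 14.2, 22.0, 29.8]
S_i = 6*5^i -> [6, 30, 150, 750, 3750]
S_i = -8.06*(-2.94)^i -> [-8.06, 23.7, -69.67, 204.82, -602.18]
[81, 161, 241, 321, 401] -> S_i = 81 + 80*i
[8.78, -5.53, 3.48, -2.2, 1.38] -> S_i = 8.78*(-0.63)^i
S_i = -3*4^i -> [-3, -12, -48, -192, -768]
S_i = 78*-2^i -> [78, -156, 312, -624, 1248]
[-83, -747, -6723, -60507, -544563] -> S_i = -83*9^i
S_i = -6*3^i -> [-6, -18, -54, -162, -486]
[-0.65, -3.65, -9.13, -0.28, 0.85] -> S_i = Random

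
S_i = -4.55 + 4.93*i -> [-4.55, 0.38, 5.31, 10.24, 15.17]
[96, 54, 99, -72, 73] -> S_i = Random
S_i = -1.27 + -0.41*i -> [-1.27, -1.68, -2.09, -2.5, -2.91]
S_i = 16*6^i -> [16, 96, 576, 3456, 20736]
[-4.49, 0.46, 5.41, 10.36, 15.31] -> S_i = -4.49 + 4.95*i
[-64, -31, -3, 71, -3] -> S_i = Random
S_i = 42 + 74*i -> [42, 116, 190, 264, 338]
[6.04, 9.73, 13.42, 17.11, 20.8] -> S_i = 6.04 + 3.69*i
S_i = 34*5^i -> [34, 170, 850, 4250, 21250]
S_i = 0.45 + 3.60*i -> [0.45, 4.05, 7.65, 11.25, 14.85]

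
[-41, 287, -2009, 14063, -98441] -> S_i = -41*-7^i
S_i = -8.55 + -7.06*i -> [-8.55, -15.61, -22.67, -29.73, -36.79]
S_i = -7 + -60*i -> [-7, -67, -127, -187, -247]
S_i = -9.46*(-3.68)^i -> [-9.46, 34.81, -128.11, 471.45, -1734.93]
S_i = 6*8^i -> [6, 48, 384, 3072, 24576]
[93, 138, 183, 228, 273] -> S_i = 93 + 45*i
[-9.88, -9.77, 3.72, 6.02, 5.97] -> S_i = Random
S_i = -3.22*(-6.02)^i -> [-3.22, 19.38, -116.69, 702.5, -4229.04]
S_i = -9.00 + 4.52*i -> [-9.0, -4.48, 0.04, 4.56, 9.08]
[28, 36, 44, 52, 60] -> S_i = 28 + 8*i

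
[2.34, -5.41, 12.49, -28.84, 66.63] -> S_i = 2.34*(-2.31)^i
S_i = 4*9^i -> [4, 36, 324, 2916, 26244]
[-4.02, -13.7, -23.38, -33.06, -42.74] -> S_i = -4.02 + -9.68*i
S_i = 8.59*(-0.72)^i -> [8.59, -6.18, 4.45, -3.21, 2.31]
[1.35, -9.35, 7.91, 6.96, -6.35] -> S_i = Random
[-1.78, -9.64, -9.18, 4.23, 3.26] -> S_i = Random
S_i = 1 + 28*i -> [1, 29, 57, 85, 113]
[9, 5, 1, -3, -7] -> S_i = 9 + -4*i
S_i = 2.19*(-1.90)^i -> [2.19, -4.16, 7.91, -15.02, 28.54]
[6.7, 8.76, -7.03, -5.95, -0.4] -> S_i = Random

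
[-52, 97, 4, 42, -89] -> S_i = Random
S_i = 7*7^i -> [7, 49, 343, 2401, 16807]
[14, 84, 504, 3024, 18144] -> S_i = 14*6^i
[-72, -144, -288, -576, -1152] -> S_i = -72*2^i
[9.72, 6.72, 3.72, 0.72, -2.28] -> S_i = 9.72 + -3.00*i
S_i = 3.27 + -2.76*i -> [3.27, 0.51, -2.25, -5.01, -7.77]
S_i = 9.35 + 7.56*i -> [9.35, 16.91, 24.47, 32.03, 39.59]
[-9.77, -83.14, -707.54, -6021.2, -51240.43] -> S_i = -9.77*8.51^i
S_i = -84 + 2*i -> [-84, -82, -80, -78, -76]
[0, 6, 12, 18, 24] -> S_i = 0 + 6*i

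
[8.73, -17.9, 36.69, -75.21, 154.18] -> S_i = 8.73*(-2.05)^i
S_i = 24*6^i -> [24, 144, 864, 5184, 31104]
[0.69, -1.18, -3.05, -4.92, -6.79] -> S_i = 0.69 + -1.87*i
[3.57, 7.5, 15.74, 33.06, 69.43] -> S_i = 3.57*2.10^i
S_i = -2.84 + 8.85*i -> [-2.84, 6.01, 14.86, 23.71, 32.56]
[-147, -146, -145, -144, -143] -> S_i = -147 + 1*i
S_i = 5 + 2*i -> [5, 7, 9, 11, 13]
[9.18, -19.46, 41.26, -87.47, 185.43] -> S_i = 9.18*(-2.12)^i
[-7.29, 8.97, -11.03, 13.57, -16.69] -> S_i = -7.29*(-1.23)^i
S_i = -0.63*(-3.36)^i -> [-0.63, 2.12, -7.11, 23.9, -80.3]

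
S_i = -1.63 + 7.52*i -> [-1.63, 5.89, 13.41, 20.93, 28.45]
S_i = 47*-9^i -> [47, -423, 3807, -34263, 308367]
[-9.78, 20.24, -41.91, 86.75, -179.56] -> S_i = -9.78*(-2.07)^i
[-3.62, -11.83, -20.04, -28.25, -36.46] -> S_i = -3.62 + -8.21*i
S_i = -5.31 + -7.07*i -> [-5.31, -12.38, -19.45, -26.52, -33.59]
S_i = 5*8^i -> [5, 40, 320, 2560, 20480]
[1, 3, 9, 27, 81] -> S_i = 1*3^i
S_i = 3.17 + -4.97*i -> [3.17, -1.8, -6.77, -11.74, -16.71]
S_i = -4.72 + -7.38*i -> [-4.72, -12.1, -19.48, -26.86, -34.24]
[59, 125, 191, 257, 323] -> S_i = 59 + 66*i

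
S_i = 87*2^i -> [87, 174, 348, 696, 1392]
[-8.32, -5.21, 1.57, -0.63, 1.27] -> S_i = Random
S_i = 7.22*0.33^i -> [7.22, 2.38, 0.79, 0.26, 0.09]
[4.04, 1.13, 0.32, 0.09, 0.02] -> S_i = 4.04*0.28^i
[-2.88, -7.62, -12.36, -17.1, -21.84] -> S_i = -2.88 + -4.74*i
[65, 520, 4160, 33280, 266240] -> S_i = 65*8^i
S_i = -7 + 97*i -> [-7, 90, 187, 284, 381]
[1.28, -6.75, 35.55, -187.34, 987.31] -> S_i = 1.28*(-5.27)^i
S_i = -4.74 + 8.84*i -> [-4.74, 4.1, 12.94, 21.78, 30.62]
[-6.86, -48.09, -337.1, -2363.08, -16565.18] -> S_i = -6.86*7.01^i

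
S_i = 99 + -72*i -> [99, 27, -45, -117, -189]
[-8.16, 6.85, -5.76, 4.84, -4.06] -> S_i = -8.16*(-0.84)^i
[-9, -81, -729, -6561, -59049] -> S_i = -9*9^i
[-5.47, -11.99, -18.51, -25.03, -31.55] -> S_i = -5.47 + -6.52*i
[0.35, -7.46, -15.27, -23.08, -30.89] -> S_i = 0.35 + -7.81*i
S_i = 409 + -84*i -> [409, 325, 241, 157, 73]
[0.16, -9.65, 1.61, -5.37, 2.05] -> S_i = Random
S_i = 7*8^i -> [7, 56, 448, 3584, 28672]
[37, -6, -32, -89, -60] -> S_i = Random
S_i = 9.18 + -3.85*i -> [9.18, 5.33, 1.48, -2.37, -6.22]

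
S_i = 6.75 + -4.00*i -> [6.75, 2.75, -1.25, -5.25, -9.25]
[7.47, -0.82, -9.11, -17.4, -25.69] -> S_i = 7.47 + -8.29*i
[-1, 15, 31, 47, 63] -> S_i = -1 + 16*i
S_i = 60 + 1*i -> [60, 61, 62, 63, 64]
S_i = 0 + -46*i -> [0, -46, -92, -138, -184]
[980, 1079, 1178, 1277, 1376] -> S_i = 980 + 99*i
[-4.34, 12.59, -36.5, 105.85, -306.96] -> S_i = -4.34*(-2.90)^i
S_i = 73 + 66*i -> [73, 139, 205, 271, 337]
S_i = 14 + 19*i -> [14, 33, 52, 71, 90]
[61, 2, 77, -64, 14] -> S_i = Random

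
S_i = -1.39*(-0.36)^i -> [-1.39, 0.5, -0.18, 0.06, -0.02]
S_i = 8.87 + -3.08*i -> [8.87, 5.79, 2.71, -0.37, -3.45]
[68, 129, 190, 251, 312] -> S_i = 68 + 61*i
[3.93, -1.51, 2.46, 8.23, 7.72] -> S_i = Random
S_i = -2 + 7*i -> [-2, 5, 12, 19, 26]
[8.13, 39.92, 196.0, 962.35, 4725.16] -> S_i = 8.13*4.91^i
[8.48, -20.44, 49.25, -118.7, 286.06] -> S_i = 8.48*(-2.41)^i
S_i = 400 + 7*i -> [400, 407, 414, 421, 428]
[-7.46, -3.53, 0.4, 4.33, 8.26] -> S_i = -7.46 + 3.93*i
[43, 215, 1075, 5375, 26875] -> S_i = 43*5^i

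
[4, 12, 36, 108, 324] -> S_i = 4*3^i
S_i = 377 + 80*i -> [377, 457, 537, 617, 697]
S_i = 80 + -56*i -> [80, 24, -32, -88, -144]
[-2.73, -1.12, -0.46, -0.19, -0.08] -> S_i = -2.73*0.41^i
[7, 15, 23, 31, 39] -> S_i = 7 + 8*i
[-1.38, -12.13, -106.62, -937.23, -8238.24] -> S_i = -1.38*8.79^i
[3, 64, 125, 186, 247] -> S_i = 3 + 61*i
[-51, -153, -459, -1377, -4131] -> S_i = -51*3^i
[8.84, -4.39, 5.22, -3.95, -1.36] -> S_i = Random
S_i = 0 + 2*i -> [0, 2, 4, 6, 8]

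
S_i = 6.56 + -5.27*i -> [6.56, 1.29, -3.98, -9.25, -14.52]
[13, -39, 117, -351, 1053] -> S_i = 13*-3^i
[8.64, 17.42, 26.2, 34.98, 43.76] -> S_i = 8.64 + 8.78*i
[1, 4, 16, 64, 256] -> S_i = 1*4^i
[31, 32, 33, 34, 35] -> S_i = 31 + 1*i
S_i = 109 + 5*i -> [109, 114, 119, 124, 129]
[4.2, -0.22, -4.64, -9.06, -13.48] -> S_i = 4.20 + -4.42*i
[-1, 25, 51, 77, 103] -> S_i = -1 + 26*i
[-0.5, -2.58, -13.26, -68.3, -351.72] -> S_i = -0.50*5.15^i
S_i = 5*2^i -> [5, 10, 20, 40, 80]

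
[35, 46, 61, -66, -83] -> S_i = Random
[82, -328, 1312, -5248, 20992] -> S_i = 82*-4^i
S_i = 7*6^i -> [7, 42, 252, 1512, 9072]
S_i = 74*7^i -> [74, 518, 3626, 25382, 177674]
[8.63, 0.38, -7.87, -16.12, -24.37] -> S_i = 8.63 + -8.25*i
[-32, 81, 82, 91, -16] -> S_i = Random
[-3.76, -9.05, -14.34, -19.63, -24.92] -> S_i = -3.76 + -5.29*i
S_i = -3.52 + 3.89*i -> [-3.52, 0.37, 4.26, 8.15, 12.04]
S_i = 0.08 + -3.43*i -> [0.08, -3.35, -6.78, -10.21, -13.64]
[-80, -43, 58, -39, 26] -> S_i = Random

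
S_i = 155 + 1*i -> [155, 156, 157, 158, 159]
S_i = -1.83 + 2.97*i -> [-1.83, 1.14, 4.11, 7.08, 10.05]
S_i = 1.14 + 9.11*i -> [1.14, 10.25, 19.36, 28.47, 37.58]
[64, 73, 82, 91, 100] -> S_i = 64 + 9*i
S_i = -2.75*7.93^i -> [-2.75, -21.81, -172.93, -1371.36, -10874.9]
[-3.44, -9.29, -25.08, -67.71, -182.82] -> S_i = -3.44*2.70^i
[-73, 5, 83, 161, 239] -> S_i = -73 + 78*i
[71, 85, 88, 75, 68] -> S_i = Random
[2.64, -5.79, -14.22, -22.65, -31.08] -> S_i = 2.64 + -8.43*i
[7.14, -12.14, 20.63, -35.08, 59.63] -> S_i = 7.14*(-1.70)^i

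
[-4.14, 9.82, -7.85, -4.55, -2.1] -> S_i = Random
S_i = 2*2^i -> [2, 4, 8, 16, 32]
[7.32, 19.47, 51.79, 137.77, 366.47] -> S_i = 7.32*2.66^i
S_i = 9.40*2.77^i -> [9.4, 26.04, 72.13, 199.79, 553.41]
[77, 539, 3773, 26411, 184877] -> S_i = 77*7^i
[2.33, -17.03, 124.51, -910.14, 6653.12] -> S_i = 2.33*(-7.31)^i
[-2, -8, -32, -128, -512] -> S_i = -2*4^i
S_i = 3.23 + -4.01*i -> [3.23, -0.78, -4.79, -8.8, -12.81]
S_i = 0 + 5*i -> [0, 5, 10, 15, 20]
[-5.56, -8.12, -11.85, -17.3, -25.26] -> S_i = -5.56*1.46^i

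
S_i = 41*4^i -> [41, 164, 656, 2624, 10496]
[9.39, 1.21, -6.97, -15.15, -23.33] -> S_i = 9.39 + -8.18*i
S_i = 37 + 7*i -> [37, 44, 51, 58, 65]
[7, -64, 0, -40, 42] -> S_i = Random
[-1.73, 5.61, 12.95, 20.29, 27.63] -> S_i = -1.73 + 7.34*i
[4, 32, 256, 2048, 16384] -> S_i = 4*8^i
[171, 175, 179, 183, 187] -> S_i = 171 + 4*i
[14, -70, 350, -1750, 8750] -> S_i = 14*-5^i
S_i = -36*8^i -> [-36, -288, -2304, -18432, -147456]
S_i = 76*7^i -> [76, 532, 3724, 26068, 182476]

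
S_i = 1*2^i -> [1, 2, 4, 8, 16]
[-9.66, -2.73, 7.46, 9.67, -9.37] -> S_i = Random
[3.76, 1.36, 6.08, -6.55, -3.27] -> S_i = Random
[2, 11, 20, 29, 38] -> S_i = 2 + 9*i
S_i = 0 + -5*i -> [0, -5, -10, -15, -20]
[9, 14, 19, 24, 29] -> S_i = 9 + 5*i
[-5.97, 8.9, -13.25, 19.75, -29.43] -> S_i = -5.97*(-1.49)^i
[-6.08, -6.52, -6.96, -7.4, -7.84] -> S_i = -6.08 + -0.44*i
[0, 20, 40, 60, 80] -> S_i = 0 + 20*i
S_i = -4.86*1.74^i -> [-4.86, -8.46, -14.71, -25.6, -44.55]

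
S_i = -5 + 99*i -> [-5, 94, 193, 292, 391]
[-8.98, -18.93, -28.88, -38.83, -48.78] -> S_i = -8.98 + -9.95*i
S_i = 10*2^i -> [10, 20, 40, 80, 160]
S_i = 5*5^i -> [5, 25, 125, 625, 3125]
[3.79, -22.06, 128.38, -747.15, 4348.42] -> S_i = 3.79*(-5.82)^i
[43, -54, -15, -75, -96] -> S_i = Random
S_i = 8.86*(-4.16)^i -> [8.86, -36.86, 153.33, -637.84, 2653.43]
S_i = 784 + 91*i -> [784, 875, 966, 1057, 1148]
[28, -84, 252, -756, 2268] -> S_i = 28*-3^i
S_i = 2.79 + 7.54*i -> [2.79, 10.33, 17.87, 25.41, 32.95]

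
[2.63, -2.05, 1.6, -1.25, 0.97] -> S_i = 2.63*(-0.78)^i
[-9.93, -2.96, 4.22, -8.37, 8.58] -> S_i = Random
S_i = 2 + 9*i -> [2, 11, 20, 29, 38]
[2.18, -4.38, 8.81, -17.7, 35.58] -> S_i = 2.18*(-2.01)^i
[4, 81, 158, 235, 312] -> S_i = 4 + 77*i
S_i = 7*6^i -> [7, 42, 252, 1512, 9072]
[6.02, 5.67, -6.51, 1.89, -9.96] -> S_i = Random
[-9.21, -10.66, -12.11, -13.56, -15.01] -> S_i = -9.21 + -1.45*i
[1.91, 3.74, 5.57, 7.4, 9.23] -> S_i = 1.91 + 1.83*i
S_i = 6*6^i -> [6, 36, 216, 1296, 7776]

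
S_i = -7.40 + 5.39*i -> [-7.4, -2.01, 3.38, 8.77, 14.16]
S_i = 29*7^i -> [29, 203, 1421, 9947, 69629]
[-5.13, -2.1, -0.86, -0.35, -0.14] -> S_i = -5.13*0.41^i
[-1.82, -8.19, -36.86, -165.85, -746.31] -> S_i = -1.82*4.50^i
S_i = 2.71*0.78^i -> [2.71, 2.11, 1.65, 1.29, 1.0]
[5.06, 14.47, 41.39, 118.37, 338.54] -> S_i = 5.06*2.86^i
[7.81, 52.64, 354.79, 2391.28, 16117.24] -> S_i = 7.81*6.74^i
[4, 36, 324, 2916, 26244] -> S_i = 4*9^i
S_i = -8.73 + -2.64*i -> [-8.73, -11.37, -14.01, -16.65, -19.29]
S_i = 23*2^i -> [23, 46, 92, 184, 368]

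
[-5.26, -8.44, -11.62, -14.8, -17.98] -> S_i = -5.26 + -3.18*i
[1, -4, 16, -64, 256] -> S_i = 1*-4^i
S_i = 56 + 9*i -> [56, 65, 74, 83, 92]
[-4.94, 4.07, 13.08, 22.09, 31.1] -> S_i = -4.94 + 9.01*i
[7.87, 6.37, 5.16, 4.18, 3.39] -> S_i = 7.87*0.81^i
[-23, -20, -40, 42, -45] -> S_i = Random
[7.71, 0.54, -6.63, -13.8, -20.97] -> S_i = 7.71 + -7.17*i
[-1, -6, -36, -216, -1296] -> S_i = -1*6^i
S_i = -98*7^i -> [-98, -686, -4802, -33614, -235298]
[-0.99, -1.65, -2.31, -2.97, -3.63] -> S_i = -0.99 + -0.66*i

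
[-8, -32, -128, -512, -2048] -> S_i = -8*4^i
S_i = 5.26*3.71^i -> [5.26, 19.51, 72.4, 268.6, 996.51]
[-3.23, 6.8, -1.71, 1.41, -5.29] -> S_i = Random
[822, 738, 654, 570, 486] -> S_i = 822 + -84*i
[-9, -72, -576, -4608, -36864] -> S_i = -9*8^i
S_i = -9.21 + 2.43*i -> [-9.21, -6.78, -4.35, -1.92, 0.51]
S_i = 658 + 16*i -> [658, 674, 690, 706, 722]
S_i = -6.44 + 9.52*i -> [-6.44, 3.08, 12.6, 22.12, 31.64]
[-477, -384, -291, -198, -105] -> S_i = -477 + 93*i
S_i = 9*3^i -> [9, 27, 81, 243, 729]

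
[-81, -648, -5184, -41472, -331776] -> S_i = -81*8^i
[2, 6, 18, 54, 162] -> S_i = 2*3^i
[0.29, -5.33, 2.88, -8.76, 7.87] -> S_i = Random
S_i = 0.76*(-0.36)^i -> [0.76, -0.27, 0.1, -0.04, 0.01]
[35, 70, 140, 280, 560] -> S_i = 35*2^i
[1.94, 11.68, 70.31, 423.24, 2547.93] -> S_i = 1.94*6.02^i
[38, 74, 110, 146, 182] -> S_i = 38 + 36*i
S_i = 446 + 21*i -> [446, 467, 488, 509, 530]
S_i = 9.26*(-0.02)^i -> [9.26, -0.19, 0.0, -0.0, 0.0]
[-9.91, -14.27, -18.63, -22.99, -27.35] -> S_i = -9.91 + -4.36*i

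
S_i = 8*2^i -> [8, 16, 32, 64, 128]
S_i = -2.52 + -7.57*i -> [-2.52, -10.09, -17.66, -25.23, -32.8]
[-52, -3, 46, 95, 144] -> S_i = -52 + 49*i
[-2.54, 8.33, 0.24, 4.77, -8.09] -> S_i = Random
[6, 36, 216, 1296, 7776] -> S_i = 6*6^i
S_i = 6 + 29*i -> [6, 35, 64, 93, 122]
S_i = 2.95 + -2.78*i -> [2.95, 0.17, -2.61, -5.39, -8.17]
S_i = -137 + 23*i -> [-137, -114, -91, -68, -45]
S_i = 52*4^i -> [52, 208, 832, 3328, 13312]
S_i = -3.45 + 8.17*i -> [-3.45, 4.72, 12.89, 21.06, 29.23]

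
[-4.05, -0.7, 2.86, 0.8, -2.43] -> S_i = Random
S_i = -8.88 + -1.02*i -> [-8.88, -9.9, -10.92, -11.94, -12.96]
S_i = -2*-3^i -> [-2, 6, -18, 54, -162]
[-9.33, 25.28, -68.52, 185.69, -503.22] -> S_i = -9.33*(-2.71)^i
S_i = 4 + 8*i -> [4, 12, 20, 28, 36]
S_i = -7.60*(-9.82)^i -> [-7.6, 74.63, -732.89, 7196.94, -70673.98]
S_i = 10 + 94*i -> [10, 104, 198, 292, 386]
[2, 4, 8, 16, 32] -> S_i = 2*2^i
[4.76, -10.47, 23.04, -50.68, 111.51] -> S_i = 4.76*(-2.20)^i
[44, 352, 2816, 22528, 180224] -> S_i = 44*8^i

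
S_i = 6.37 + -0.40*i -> [6.37, 5.97, 5.57, 5.17, 4.77]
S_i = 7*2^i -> [7, 14, 28, 56, 112]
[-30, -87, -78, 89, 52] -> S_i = Random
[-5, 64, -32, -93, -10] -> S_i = Random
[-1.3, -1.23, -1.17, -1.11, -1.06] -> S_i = -1.30*0.95^i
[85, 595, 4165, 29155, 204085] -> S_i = 85*7^i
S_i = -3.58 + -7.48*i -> [-3.58, -11.06, -18.54, -26.02, -33.5]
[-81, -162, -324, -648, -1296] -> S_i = -81*2^i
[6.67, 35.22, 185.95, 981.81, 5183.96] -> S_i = 6.67*5.28^i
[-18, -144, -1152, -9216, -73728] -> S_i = -18*8^i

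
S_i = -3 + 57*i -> [-3, 54, 111, 168, 225]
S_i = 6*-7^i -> [6, -42, 294, -2058, 14406]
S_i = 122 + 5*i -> [122, 127, 132, 137, 142]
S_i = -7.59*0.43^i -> [-7.59, -3.26, -1.4, -0.6, -0.26]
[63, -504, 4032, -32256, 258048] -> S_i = 63*-8^i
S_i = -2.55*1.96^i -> [-2.55, -5.0, -9.8, -19.2, -37.63]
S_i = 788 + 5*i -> [788, 793, 798, 803, 808]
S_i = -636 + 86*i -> [-636, -550, -464, -378, -292]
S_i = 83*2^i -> [83, 166, 332, 664, 1328]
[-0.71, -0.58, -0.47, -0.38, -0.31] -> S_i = -0.71*0.81^i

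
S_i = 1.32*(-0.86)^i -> [1.32, -1.14, 0.98, -0.84, 0.72]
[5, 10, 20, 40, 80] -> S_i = 5*2^i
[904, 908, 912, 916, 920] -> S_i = 904 + 4*i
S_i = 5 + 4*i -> [5, 9, 13, 17, 21]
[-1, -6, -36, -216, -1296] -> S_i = -1*6^i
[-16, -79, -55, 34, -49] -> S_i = Random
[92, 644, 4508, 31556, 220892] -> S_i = 92*7^i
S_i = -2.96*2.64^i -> [-2.96, -7.81, -20.63, -54.46, -143.78]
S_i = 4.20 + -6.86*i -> [4.2, -2.66, -9.52, -16.38, -23.24]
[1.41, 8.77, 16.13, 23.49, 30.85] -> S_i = 1.41 + 7.36*i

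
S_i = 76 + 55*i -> [76, 131, 186, 241, 296]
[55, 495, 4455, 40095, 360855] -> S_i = 55*9^i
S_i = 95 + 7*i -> [95, 102, 109, 116, 123]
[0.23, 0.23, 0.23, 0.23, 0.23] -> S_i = 0.23 + 0.00*i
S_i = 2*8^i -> [2, 16, 128, 1024, 8192]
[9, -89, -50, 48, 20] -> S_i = Random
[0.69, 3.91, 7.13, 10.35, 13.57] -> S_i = 0.69 + 3.22*i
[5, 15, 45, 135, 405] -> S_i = 5*3^i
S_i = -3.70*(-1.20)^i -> [-3.7, 4.44, -5.33, 6.39, -7.67]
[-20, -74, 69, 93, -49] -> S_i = Random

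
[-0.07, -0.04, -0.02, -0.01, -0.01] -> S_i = -0.07*0.54^i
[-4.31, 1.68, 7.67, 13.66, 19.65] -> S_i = -4.31 + 5.99*i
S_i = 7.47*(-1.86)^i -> [7.47, -13.89, 25.84, -48.07, 89.41]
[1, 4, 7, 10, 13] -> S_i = 1 + 3*i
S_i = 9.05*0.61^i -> [9.05, 5.52, 3.37, 2.05, 1.25]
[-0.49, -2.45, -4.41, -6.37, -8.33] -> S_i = -0.49 + -1.96*i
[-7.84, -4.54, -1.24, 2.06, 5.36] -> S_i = -7.84 + 3.30*i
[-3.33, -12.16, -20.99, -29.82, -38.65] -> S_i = -3.33 + -8.83*i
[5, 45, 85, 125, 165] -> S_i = 5 + 40*i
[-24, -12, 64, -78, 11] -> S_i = Random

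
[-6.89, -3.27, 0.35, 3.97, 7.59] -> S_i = -6.89 + 3.62*i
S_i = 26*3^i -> [26, 78, 234, 702, 2106]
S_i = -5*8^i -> [-5, -40, -320, -2560, -20480]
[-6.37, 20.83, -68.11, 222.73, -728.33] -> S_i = -6.37*(-3.27)^i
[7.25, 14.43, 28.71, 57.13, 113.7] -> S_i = 7.25*1.99^i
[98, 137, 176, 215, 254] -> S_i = 98 + 39*i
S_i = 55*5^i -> [55, 275, 1375, 6875, 34375]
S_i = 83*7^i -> [83, 581, 4067, 28469, 199283]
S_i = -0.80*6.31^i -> [-0.8, -5.05, -31.85, -200.99, -1268.26]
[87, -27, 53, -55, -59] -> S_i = Random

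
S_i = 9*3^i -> [9, 27, 81, 243, 729]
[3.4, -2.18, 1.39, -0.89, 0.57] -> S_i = 3.40*(-0.64)^i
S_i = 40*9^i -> [40, 360, 3240, 29160, 262440]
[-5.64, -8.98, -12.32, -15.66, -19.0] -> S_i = -5.64 + -3.34*i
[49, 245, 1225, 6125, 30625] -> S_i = 49*5^i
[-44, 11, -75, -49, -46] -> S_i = Random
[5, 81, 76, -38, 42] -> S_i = Random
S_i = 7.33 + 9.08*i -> [7.33, 16.41, 25.49, 34.57, 43.65]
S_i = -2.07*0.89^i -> [-2.07, -1.84, -1.64, -1.46, -1.3]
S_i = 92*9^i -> [92, 828, 7452, 67068, 603612]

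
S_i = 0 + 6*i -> [0, 6, 12, 18, 24]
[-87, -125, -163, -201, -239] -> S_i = -87 + -38*i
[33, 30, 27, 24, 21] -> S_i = 33 + -3*i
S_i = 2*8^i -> [2, 16, 128, 1024, 8192]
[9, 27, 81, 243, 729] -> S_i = 9*3^i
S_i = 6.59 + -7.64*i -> [6.59, -1.05, -8.69, -16.33, -23.97]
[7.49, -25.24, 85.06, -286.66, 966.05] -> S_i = 7.49*(-3.37)^i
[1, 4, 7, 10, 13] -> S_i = 1 + 3*i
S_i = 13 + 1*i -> [13, 14, 15, 16, 17]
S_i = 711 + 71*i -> [711, 782, 853, 924, 995]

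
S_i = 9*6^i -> [9, 54, 324, 1944, 11664]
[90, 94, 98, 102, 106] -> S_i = 90 + 4*i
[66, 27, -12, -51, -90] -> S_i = 66 + -39*i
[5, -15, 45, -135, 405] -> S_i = 5*-3^i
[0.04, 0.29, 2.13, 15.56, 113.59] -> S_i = 0.04*7.30^i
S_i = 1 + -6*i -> [1, -5, -11, -17, -23]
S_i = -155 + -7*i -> [-155, -162, -169, -176, -183]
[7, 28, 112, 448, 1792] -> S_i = 7*4^i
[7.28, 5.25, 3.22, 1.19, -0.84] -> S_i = 7.28 + -2.03*i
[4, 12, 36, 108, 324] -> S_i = 4*3^i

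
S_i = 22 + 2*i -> [22, 24, 26, 28, 30]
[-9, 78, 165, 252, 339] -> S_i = -9 + 87*i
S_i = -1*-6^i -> [-1, 6, -36, 216, -1296]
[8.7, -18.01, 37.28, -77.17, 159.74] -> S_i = 8.70*(-2.07)^i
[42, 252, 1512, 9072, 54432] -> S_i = 42*6^i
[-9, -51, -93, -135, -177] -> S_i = -9 + -42*i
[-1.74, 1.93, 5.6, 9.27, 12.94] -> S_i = -1.74 + 3.67*i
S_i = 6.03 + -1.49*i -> [6.03, 4.54, 3.05, 1.56, 0.07]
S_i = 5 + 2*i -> [5, 7, 9, 11, 13]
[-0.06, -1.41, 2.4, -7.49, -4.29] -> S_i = Random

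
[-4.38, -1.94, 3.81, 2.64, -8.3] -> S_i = Random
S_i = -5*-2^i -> [-5, 10, -20, 40, -80]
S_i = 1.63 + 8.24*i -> [1.63, 9.87, 18.11, 26.35, 34.59]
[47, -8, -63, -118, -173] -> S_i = 47 + -55*i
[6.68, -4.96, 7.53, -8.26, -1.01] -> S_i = Random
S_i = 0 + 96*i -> [0, 96, 192, 288, 384]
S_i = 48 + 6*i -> [48, 54, 60, 66, 72]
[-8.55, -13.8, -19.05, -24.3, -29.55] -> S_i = -8.55 + -5.25*i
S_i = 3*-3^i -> [3, -9, 27, -81, 243]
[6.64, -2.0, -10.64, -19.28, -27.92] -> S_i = 6.64 + -8.64*i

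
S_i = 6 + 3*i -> [6, 9, 12, 15, 18]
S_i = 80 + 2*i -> [80, 82, 84, 86, 88]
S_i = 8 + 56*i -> [8, 64, 120, 176, 232]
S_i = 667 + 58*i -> [667, 725, 783, 841, 899]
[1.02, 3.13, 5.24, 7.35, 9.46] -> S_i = 1.02 + 2.11*i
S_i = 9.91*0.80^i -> [9.91, 7.93, 6.34, 5.07, 4.06]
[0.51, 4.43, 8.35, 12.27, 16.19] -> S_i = 0.51 + 3.92*i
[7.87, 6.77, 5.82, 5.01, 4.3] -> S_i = 7.87*0.86^i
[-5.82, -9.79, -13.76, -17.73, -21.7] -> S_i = -5.82 + -3.97*i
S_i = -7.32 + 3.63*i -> [-7.32, -3.69, -0.06, 3.57, 7.2]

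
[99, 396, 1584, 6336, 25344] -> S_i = 99*4^i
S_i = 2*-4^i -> [2, -8, 32, -128, 512]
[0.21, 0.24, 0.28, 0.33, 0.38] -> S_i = 0.21*1.16^i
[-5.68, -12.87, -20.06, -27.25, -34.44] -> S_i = -5.68 + -7.19*i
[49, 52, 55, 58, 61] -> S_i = 49 + 3*i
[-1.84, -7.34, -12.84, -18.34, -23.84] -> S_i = -1.84 + -5.50*i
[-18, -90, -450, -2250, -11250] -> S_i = -18*5^i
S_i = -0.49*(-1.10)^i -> [-0.49, 0.54, -0.59, 0.65, -0.72]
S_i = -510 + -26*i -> [-510, -536, -562, -588, -614]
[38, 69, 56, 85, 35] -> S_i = Random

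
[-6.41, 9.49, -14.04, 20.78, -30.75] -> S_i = -6.41*(-1.48)^i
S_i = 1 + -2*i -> [1, -1, -3, -5, -7]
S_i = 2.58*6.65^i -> [2.58, 17.16, 114.09, 758.73, 5045.52]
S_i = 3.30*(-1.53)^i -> [3.3, -5.05, 7.72, -11.82, 18.08]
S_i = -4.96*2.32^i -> [-4.96, -11.51, -26.7, -61.94, -143.69]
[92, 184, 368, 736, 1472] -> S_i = 92*2^i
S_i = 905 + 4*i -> [905, 909, 913, 917, 921]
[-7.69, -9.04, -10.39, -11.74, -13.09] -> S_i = -7.69 + -1.35*i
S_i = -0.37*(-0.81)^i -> [-0.37, 0.3, -0.24, 0.2, -0.16]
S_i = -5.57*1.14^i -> [-5.57, -6.35, -7.24, -8.25, -9.41]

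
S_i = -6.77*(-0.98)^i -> [-6.77, 6.63, -6.5, 6.37, -6.24]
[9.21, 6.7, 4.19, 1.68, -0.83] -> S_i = 9.21 + -2.51*i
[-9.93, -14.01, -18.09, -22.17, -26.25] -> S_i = -9.93 + -4.08*i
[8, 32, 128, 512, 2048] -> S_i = 8*4^i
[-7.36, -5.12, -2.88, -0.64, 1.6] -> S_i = -7.36 + 2.24*i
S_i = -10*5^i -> [-10, -50, -250, -1250, -6250]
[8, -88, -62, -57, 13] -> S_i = Random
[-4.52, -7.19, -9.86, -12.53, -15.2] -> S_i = -4.52 + -2.67*i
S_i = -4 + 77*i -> [-4, 73, 150, 227, 304]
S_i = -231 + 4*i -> [-231, -227, -223, -219, -215]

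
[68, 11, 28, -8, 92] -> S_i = Random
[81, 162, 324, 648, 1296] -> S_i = 81*2^i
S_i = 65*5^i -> [65, 325, 1625, 8125, 40625]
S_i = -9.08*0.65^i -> [-9.08, -5.9, -3.84, -2.49, -1.62]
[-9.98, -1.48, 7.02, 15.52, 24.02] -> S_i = -9.98 + 8.50*i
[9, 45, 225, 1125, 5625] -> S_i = 9*5^i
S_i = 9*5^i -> [9, 45, 225, 1125, 5625]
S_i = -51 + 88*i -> [-51, 37, 125, 213, 301]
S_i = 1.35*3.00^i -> [1.35, 4.05, 12.15, 36.45, 109.35]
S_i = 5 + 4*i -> [5, 9, 13, 17, 21]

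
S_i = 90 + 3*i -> [90, 93, 96, 99, 102]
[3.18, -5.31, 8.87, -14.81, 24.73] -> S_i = 3.18*(-1.67)^i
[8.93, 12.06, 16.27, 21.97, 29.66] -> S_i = 8.93*1.35^i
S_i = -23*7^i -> [-23, -161, -1127, -7889, -55223]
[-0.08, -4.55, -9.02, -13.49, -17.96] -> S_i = -0.08 + -4.47*i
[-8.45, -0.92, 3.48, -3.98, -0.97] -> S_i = Random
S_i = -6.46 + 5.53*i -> [-6.46, -0.93, 4.6, 10.13, 15.66]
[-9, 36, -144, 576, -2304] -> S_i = -9*-4^i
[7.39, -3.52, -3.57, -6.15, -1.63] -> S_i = Random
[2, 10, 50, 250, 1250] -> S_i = 2*5^i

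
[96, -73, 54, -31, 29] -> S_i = Random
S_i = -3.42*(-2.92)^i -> [-3.42, 9.99, -29.16, 85.15, -248.63]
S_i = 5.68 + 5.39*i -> [5.68, 11.07, 16.46, 21.85, 27.24]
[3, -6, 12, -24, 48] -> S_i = 3*-2^i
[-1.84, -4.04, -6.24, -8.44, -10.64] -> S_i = -1.84 + -2.20*i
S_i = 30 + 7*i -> [30, 37, 44, 51, 58]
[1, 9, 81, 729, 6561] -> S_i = 1*9^i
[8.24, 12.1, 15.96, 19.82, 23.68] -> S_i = 8.24 + 3.86*i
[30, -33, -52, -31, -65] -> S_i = Random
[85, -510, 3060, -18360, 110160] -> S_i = 85*-6^i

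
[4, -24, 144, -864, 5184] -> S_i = 4*-6^i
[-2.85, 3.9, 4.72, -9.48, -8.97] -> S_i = Random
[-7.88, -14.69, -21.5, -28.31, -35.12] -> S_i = -7.88 + -6.81*i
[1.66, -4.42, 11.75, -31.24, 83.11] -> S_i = 1.66*(-2.66)^i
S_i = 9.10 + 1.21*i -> [9.1, 10.31, 11.52, 12.73, 13.94]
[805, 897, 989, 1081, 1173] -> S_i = 805 + 92*i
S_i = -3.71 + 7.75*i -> [-3.71, 4.04, 11.79, 19.54, 27.29]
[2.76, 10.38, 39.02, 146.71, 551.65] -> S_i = 2.76*3.76^i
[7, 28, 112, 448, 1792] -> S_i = 7*4^i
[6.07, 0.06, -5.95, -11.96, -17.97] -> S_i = 6.07 + -6.01*i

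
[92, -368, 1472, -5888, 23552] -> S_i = 92*-4^i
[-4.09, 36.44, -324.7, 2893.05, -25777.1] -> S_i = -4.09*(-8.91)^i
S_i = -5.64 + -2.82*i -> [-5.64, -8.46, -11.28, -14.1, -16.92]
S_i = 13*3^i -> [13, 39, 117, 351, 1053]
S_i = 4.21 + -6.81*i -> [4.21, -2.6, -9.41, -16.22, -23.03]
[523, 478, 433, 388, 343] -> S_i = 523 + -45*i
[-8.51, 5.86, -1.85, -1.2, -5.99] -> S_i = Random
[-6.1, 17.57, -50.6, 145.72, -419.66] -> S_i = -6.10*(-2.88)^i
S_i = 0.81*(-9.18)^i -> [0.81, -7.44, 68.26, -626.63, 5752.49]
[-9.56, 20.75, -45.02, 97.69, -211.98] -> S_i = -9.56*(-2.17)^i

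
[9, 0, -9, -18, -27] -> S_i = 9 + -9*i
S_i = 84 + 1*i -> [84, 85, 86, 87, 88]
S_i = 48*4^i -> [48, 192, 768, 3072, 12288]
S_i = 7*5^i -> [7, 35, 175, 875, 4375]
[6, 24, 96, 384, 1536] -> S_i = 6*4^i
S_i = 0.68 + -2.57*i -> [0.68, -1.89, -4.46, -7.03, -9.6]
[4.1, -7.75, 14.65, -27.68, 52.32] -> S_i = 4.10*(-1.89)^i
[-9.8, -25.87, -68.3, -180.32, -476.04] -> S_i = -9.80*2.64^i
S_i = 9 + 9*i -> [9, 18, 27, 36, 45]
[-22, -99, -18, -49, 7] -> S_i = Random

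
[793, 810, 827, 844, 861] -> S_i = 793 + 17*i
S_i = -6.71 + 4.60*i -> [-6.71, -2.11, 2.49, 7.09, 11.69]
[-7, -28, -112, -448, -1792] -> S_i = -7*4^i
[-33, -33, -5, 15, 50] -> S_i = Random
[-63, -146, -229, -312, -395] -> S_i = -63 + -83*i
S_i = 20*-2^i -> [20, -40, 80, -160, 320]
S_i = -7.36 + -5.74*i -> [-7.36, -13.1, -18.84, -24.58, -30.32]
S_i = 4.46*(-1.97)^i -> [4.46, -8.79, 17.31, -34.1, 67.17]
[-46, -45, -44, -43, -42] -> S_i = -46 + 1*i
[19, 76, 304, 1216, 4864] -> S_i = 19*4^i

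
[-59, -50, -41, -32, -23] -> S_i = -59 + 9*i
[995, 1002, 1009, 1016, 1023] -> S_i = 995 + 7*i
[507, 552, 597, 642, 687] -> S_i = 507 + 45*i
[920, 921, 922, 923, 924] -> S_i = 920 + 1*i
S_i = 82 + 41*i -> [82, 123, 164, 205, 246]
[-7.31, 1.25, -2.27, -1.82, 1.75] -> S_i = Random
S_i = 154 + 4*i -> [154, 158, 162, 166, 170]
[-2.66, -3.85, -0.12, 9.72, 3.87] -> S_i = Random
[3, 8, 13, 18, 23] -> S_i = 3 + 5*i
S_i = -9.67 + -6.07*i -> [-9.67, -15.74, -21.81, -27.88, -33.95]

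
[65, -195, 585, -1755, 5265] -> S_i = 65*-3^i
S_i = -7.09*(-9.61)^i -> [-7.09, 68.13, -654.78, 6292.4, -60469.97]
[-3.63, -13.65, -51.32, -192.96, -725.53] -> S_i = -3.63*3.76^i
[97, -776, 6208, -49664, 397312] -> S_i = 97*-8^i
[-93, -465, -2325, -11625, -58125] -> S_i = -93*5^i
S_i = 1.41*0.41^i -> [1.41, 0.58, 0.24, 0.1, 0.04]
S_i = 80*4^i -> [80, 320, 1280, 5120, 20480]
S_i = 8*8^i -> [8, 64, 512, 4096, 32768]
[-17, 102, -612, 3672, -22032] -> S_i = -17*-6^i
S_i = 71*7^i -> [71, 497, 3479, 24353, 170471]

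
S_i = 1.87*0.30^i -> [1.87, 0.56, 0.17, 0.05, 0.02]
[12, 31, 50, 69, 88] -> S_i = 12 + 19*i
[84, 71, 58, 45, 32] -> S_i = 84 + -13*i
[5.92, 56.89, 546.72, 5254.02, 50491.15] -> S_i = 5.92*9.61^i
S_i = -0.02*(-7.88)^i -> [-0.02, 0.16, -1.24, 9.79, -77.11]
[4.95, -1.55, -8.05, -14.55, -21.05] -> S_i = 4.95 + -6.50*i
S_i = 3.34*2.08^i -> [3.34, 6.95, 14.45, 30.06, 62.52]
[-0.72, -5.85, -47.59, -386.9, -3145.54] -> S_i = -0.72*8.13^i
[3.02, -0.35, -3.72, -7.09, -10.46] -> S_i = 3.02 + -3.37*i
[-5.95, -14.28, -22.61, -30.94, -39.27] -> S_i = -5.95 + -8.33*i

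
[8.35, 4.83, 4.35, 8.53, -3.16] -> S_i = Random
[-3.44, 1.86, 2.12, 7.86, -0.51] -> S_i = Random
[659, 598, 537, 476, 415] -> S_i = 659 + -61*i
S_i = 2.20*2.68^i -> [2.2, 5.9, 15.8, 42.35, 113.49]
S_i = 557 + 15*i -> [557, 572, 587, 602, 617]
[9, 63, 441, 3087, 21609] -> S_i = 9*7^i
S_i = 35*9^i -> [35, 315, 2835, 25515, 229635]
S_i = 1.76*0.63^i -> [1.76, 1.11, 0.7, 0.44, 0.28]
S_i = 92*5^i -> [92, 460, 2300, 11500, 57500]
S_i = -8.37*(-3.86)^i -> [-8.37, 32.31, -124.71, 481.38, -1858.12]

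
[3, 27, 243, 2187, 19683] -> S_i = 3*9^i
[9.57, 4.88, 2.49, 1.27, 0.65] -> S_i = 9.57*0.51^i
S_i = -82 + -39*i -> [-82, -121, -160, -199, -238]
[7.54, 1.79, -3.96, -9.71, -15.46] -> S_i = 7.54 + -5.75*i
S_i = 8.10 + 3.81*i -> [8.1, 11.91, 15.72, 19.53, 23.34]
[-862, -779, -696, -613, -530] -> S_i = -862 + 83*i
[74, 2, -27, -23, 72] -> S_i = Random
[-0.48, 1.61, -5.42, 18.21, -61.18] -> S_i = -0.48*(-3.36)^i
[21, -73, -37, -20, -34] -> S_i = Random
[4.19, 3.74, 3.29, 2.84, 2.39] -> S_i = 4.19 + -0.45*i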